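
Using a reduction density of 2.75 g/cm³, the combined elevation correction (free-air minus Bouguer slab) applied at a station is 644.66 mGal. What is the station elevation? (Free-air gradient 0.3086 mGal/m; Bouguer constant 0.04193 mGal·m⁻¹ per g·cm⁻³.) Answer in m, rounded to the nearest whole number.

3335

Combined gradient = 0.3086 − 0.04193 × 2.75 = 0.1932925 mGal/m
h = 644.66 / 0.1932925 = 3335.15 m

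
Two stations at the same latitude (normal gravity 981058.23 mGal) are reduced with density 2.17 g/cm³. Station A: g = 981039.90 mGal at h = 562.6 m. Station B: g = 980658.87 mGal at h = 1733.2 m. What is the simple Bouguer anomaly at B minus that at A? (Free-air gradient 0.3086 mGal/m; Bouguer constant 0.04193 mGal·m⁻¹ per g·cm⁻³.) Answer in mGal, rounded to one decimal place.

-126.3

Δg_SB(A) = 981039.90 − 981058.23 + 0.3086×562.6 − 0.04193×2.17×562.6 = 104.10 mGal
Δg_SB(B) = 980658.87 − 981058.23 + 0.3086×1733.2 − 0.04193×2.17×1733.2 = -22.20 mGal
Difference = -22.20 − (104.10) = -126.30 mGal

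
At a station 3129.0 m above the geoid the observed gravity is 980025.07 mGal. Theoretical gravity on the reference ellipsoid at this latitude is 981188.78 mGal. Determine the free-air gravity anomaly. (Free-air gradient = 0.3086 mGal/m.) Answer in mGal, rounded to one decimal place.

-198.1

Free-air correction = 0.3086 × 3129.0 = 965.61 mGal
Free-air anomaly = 980025.07 − 981188.78 + (965.61) = -198.10 mGal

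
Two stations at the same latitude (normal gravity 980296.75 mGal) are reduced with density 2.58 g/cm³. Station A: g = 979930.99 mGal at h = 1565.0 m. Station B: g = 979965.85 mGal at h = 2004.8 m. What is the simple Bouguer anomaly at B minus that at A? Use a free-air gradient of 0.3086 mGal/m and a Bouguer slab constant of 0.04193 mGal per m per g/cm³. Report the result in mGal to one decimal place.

Δg_SB(A) = 979930.99 − 980296.75 + 0.3086×1565.0 − 0.04193×2.58×1565.0 = -52.10 mGal
Δg_SB(B) = 979965.85 − 980296.75 + 0.3086×2004.8 − 0.04193×2.58×2004.8 = 70.90 mGal
Difference = 70.90 − (-52.10) = 123.00 mGal

123.0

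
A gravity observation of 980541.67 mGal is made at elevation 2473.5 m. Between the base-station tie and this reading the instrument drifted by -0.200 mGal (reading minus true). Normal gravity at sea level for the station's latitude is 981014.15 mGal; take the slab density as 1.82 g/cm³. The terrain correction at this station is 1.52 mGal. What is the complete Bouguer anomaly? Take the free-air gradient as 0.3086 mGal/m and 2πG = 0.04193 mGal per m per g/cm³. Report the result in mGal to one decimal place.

Drift-corrected reading = 980541.67 − (-0.200) = 980541.870 mGal
Free-air correction = 0.3086 × 2473.5 = 763.32 mGal
Free-air anomaly = 980541.870 − 981014.15 + (763.32) = 291.040 mGal
Bouguer slab correction = 0.04193 × 1.82 × 2473.5 = 188.76 mGal
Simple Bouguer anomaly = 291.040 − (188.76) = 102.280 mGal
Complete Bouguer anomaly = 102.280 + 1.52 = 103.800 mGal

103.8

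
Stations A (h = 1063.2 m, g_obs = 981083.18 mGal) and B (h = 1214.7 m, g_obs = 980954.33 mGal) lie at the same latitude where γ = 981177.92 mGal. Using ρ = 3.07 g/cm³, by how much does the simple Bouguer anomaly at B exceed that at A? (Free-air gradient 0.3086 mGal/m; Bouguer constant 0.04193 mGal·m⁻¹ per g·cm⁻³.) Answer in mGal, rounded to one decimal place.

Δg_SB(A) = 981083.18 − 981177.92 + 0.3086×1063.2 − 0.04193×3.07×1063.2 = 96.50 mGal
Δg_SB(B) = 980954.33 − 981177.92 + 0.3086×1214.7 − 0.04193×3.07×1214.7 = -5.10 mGal
Difference = -5.10 − (96.50) = -101.60 mGal

-101.6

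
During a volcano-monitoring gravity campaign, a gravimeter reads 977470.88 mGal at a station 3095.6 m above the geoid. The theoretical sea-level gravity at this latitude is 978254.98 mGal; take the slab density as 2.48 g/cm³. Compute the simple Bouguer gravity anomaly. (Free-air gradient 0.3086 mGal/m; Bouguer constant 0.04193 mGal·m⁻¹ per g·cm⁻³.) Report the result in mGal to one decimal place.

Free-air correction = 0.3086 × 3095.6 = 955.30 mGal
Free-air anomaly = 977470.88 − 978254.98 + (955.30) = 171.20 mGal
Bouguer slab correction = 0.04193 × 2.48 × 3095.6 = 321.90 mGal
Simple Bouguer anomaly = 171.20 − (321.90) = -150.70 mGal

-150.7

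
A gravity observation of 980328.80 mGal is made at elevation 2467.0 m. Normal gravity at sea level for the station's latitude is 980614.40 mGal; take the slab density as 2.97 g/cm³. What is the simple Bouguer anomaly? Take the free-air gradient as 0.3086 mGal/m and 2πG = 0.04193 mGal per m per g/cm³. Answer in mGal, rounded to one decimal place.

Free-air correction = 0.3086 × 2467.0 = 761.32 mGal
Free-air anomaly = 980328.80 − 980614.40 + (761.32) = 475.72 mGal
Bouguer slab correction = 0.04193 × 2.97 × 2467.0 = 307.22 mGal
Simple Bouguer anomaly = 475.72 − (307.22) = 168.50 mGal

168.5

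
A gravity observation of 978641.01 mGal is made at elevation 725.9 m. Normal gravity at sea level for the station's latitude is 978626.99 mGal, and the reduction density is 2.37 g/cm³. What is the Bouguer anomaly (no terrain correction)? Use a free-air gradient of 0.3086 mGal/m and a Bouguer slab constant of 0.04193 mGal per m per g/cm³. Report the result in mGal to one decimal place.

165.9

Free-air correction = 0.3086 × 725.9 = 224.01 mGal
Free-air anomaly = 978641.01 − 978626.99 + (224.01) = 238.03 mGal
Bouguer slab correction = 0.04193 × 2.37 × 725.9 = 72.14 mGal
Simple Bouguer anomaly = 238.03 − (72.14) = 165.89 mGal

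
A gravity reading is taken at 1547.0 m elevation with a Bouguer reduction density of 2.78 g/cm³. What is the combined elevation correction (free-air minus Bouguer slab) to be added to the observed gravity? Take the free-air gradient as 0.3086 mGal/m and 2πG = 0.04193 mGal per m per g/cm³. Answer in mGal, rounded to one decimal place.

Combined gradient = 0.3086 − 0.04193 × 2.78 = 0.1920346 mGal/m
Combined elevation correction = 0.1920346 × 1547.0 = 297.1 mGal

297.1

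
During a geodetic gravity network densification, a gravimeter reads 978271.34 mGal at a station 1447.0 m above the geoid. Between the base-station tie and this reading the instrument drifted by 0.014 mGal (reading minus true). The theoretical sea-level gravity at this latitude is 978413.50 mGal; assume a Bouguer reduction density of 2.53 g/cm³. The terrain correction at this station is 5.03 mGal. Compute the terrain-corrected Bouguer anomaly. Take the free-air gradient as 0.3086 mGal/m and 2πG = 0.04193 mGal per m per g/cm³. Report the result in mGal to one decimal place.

155.9

Drift-corrected reading = 978271.34 − (0.014) = 978271.326 mGal
Free-air correction = 0.3086 × 1447.0 = 446.54 mGal
Free-air anomaly = 978271.326 − 978413.50 + (446.54) = 304.366 mGal
Bouguer slab correction = 0.04193 × 2.53 × 1447.0 = 153.50 mGal
Simple Bouguer anomaly = 304.366 − (153.50) = 150.866 mGal
Complete Bouguer anomaly = 150.866 + 5.03 = 155.896 mGal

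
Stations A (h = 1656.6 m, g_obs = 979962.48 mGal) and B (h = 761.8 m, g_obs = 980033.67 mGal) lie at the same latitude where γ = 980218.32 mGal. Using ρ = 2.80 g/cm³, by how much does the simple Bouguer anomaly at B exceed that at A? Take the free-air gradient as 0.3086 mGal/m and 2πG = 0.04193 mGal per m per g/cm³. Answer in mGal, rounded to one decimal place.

-99.9

Δg_SB(A) = 979962.48 − 980218.32 + 0.3086×1656.6 − 0.04193×2.80×1656.6 = 60.90 mGal
Δg_SB(B) = 980033.67 − 980218.32 + 0.3086×761.8 − 0.04193×2.80×761.8 = -39.00 mGal
Difference = -39.00 − (60.90) = -99.90 mGal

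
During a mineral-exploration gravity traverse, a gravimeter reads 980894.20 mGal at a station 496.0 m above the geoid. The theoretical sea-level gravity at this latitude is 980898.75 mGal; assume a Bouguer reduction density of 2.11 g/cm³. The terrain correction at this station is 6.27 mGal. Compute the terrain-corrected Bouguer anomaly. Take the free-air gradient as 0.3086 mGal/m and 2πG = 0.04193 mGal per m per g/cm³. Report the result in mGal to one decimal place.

110.9

Free-air correction = 0.3086 × 496.0 = 153.07 mGal
Free-air anomaly = 980894.20 − 980898.75 + (153.07) = 148.52 mGal
Bouguer slab correction = 0.04193 × 2.11 × 496.0 = 43.88 mGal
Simple Bouguer anomaly = 148.52 − (43.88) = 104.64 mGal
Complete Bouguer anomaly = 104.64 + 6.27 = 110.91 mGal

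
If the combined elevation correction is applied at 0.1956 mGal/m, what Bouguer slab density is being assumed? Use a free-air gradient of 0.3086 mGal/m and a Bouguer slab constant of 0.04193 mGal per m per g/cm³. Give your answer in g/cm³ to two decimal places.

2.69

0.1956 = 0.3086 − 0.04193 × ρ
ρ = (0.3086 − 0.1956) / 0.04193 = 2.69 g/cm³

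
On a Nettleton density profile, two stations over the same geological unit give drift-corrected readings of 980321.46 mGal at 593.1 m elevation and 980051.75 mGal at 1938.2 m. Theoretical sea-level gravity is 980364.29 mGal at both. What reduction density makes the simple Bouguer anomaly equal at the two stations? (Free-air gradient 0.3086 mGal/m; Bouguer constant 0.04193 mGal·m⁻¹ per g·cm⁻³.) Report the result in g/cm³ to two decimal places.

Δg_obs = 980051.75 − 980321.46 = -269.71 mGal over Δh = 1938.2 − 593.1 = 1345.1 m
Equal Bouguer anomalies ⇒ Δg_obs + (0.3086 − 0.04193ρ)·Δh = 0
0.3086 − 0.04193ρ = −Δg_obs/Δh = 0.20051
ρ = (0.3086 − 0.20051) / 0.04193 = 2.58 g/cm³

2.58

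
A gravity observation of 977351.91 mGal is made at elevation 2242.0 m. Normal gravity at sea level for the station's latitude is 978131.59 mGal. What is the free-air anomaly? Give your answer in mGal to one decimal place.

Free-air correction = 0.3086 × 2242.0 = 691.88 mGal
Free-air anomaly = 977351.91 − 978131.59 + (691.88) = -87.80 mGal

-87.8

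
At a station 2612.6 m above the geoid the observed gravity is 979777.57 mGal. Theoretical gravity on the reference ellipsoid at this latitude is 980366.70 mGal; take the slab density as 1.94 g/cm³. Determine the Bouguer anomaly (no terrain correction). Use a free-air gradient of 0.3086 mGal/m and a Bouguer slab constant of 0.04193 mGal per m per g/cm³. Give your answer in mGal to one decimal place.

Free-air correction = 0.3086 × 2612.6 = 806.25 mGal
Free-air anomaly = 979777.57 − 980366.70 + (806.25) = 217.12 mGal
Bouguer slab correction = 0.04193 × 1.94 × 2612.6 = 212.52 mGal
Simple Bouguer anomaly = 217.12 − (212.52) = 4.60 mGal

4.6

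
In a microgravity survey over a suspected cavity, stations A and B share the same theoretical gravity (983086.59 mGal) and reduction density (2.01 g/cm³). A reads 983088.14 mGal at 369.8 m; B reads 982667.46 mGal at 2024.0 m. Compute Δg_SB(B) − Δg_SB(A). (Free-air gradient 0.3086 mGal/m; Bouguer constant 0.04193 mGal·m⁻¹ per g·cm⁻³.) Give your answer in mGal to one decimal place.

-49.6

Δg_SB(A) = 983088.14 − 983086.59 + 0.3086×369.8 − 0.04193×2.01×369.8 = 84.50 mGal
Δg_SB(B) = 982667.46 − 983086.59 + 0.3086×2024.0 − 0.04193×2.01×2024.0 = 34.90 mGal
Difference = 34.90 − (84.50) = -49.60 mGal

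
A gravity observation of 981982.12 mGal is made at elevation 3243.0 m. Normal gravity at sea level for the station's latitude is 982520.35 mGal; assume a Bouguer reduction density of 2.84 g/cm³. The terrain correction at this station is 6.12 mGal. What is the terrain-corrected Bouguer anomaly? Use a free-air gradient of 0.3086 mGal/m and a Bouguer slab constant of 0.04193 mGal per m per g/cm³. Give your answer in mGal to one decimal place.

82.5

Free-air correction = 0.3086 × 3243.0 = 1000.79 mGal
Free-air anomaly = 981982.12 − 982520.35 + (1000.79) = 462.56 mGal
Bouguer slab correction = 0.04193 × 2.84 × 3243.0 = 386.18 mGal
Simple Bouguer anomaly = 462.56 − (386.18) = 76.38 mGal
Complete Bouguer anomaly = 76.38 + 6.12 = 82.50 mGal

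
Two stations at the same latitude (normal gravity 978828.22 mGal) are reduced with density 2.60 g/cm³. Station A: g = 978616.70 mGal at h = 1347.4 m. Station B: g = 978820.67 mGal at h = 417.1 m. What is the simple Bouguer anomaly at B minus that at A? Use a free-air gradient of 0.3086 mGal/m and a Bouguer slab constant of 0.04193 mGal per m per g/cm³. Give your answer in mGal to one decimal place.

18.3

Δg_SB(A) = 978616.70 − 978828.22 + 0.3086×1347.4 − 0.04193×2.60×1347.4 = 57.40 mGal
Δg_SB(B) = 978820.67 − 978828.22 + 0.3086×417.1 − 0.04193×2.60×417.1 = 75.70 mGal
Difference = 75.70 − (57.40) = 18.30 mGal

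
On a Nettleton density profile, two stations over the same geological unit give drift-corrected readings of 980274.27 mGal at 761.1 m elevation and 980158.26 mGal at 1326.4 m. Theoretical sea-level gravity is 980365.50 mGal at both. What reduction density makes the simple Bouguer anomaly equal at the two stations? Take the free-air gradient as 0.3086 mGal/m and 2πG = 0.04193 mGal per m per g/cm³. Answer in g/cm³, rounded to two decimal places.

2.47

Δg_obs = 980158.26 − 980274.27 = -116.01 mGal over Δh = 1326.4 − 761.1 = 565.3 m
Equal Bouguer anomalies ⇒ Δg_obs + (0.3086 − 0.04193ρ)·Δh = 0
0.3086 − 0.04193ρ = −Δg_obs/Δh = 0.20522
ρ = (0.3086 − 0.20522) / 0.04193 = 2.47 g/cm³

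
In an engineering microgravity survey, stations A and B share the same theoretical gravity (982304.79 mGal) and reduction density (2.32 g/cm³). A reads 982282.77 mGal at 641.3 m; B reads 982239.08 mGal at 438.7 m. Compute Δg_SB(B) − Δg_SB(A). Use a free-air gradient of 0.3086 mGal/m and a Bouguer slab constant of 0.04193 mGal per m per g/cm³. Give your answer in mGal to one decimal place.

-86.5

Δg_SB(A) = 982282.77 − 982304.79 + 0.3086×641.3 − 0.04193×2.32×641.3 = 113.50 mGal
Δg_SB(B) = 982239.08 − 982304.79 + 0.3086×438.7 − 0.04193×2.32×438.7 = 27.00 mGal
Difference = 27.00 − (113.50) = -86.50 mGal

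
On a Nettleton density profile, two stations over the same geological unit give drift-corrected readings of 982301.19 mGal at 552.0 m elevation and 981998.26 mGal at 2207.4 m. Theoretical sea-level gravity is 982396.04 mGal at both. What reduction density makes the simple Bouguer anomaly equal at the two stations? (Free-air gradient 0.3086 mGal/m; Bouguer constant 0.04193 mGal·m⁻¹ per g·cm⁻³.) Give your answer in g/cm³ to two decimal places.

Δg_obs = 981998.26 − 982301.19 = -302.93 mGal over Δh = 2207.4 − 552.0 = 1655.4 m
Equal Bouguer anomalies ⇒ Δg_obs + (0.3086 − 0.04193ρ)·Δh = 0
0.3086 − 0.04193ρ = −Δg_obs/Δh = 0.18300
ρ = (0.3086 − 0.18300) / 0.04193 = 3.00 g/cm³

3.00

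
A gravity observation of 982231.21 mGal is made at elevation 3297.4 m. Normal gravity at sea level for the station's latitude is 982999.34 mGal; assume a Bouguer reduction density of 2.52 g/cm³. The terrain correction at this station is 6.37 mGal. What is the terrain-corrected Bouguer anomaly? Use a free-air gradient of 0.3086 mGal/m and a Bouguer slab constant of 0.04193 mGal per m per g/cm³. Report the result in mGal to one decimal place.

Free-air correction = 0.3086 × 3297.4 = 1017.58 mGal
Free-air anomaly = 982231.21 − 982999.34 + (1017.58) = 249.45 mGal
Bouguer slab correction = 0.04193 × 2.52 × 3297.4 = 348.42 mGal
Simple Bouguer anomaly = 249.45 − (348.42) = -98.97 mGal
Complete Bouguer anomaly = -98.97 + 6.37 = -92.60 mGal

-92.6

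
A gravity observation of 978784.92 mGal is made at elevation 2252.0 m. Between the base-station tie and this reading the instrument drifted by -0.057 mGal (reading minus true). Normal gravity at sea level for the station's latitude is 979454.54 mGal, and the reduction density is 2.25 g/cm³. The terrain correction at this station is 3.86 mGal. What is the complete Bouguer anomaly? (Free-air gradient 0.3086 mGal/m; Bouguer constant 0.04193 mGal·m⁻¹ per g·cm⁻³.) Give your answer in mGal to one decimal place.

Drift-corrected reading = 978784.92 − (-0.057) = 978784.977 mGal
Free-air correction = 0.3086 × 2252.0 = 694.97 mGal
Free-air anomaly = 978784.977 − 979454.54 + (694.97) = 25.407 mGal
Bouguer slab correction = 0.04193 × 2.25 × 2252.0 = 212.46 mGal
Simple Bouguer anomaly = 25.407 − (212.46) = -187.053 mGal
Complete Bouguer anomaly = -187.053 + 3.86 = -183.193 mGal

-183.2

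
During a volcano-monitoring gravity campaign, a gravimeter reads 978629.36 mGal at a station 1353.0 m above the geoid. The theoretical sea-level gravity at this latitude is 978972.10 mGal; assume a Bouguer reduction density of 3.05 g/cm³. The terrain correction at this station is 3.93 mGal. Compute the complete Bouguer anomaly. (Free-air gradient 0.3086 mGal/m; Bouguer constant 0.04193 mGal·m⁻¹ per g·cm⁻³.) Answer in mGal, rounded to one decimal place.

Free-air correction = 0.3086 × 1353.0 = 417.54 mGal
Free-air anomaly = 978629.36 − 978972.10 + (417.54) = 74.80 mGal
Bouguer slab correction = 0.04193 × 3.05 × 1353.0 = 173.03 mGal
Simple Bouguer anomaly = 74.80 − (173.03) = -98.23 mGal
Complete Bouguer anomaly = -98.23 + 3.93 = -94.30 mGal

-94.3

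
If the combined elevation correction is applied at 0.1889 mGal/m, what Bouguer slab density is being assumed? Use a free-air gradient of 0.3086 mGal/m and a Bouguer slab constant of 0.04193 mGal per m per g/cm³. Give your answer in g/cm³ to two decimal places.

0.1889 = 0.3086 − 0.04193 × ρ
ρ = (0.3086 − 0.1889) / 0.04193 = 2.85 g/cm³

2.85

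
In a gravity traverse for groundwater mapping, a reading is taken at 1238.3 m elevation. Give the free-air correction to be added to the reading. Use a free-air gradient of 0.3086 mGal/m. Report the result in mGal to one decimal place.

Free-air correction = 0.3086 × 1238.3 = 382.1 mGal

382.1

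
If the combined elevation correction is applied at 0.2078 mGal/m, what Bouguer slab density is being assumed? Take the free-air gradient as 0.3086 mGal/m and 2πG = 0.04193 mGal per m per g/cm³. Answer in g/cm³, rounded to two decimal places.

0.2078 = 0.3086 − 0.04193 × ρ
ρ = (0.3086 − 0.2078) / 0.04193 = 2.40 g/cm³

2.40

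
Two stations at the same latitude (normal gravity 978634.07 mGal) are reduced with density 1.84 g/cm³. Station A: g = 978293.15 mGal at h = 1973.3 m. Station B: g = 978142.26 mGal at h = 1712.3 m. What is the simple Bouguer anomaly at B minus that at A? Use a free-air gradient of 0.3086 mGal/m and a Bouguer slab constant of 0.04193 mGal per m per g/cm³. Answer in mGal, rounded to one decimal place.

Δg_SB(A) = 978293.15 − 978634.07 + 0.3086×1973.3 − 0.04193×1.84×1973.3 = 115.80 mGal
Δg_SB(B) = 978142.26 − 978634.07 + 0.3086×1712.3 − 0.04193×1.84×1712.3 = -95.50 mGal
Difference = -95.50 − (115.80) = -211.30 mGal

-211.3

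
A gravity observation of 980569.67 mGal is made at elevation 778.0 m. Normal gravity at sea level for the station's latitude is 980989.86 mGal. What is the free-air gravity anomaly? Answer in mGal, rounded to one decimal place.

Free-air correction = 0.3086 × 778.0 = 240.09 mGal
Free-air anomaly = 980569.67 − 980989.86 + (240.09) = -180.10 mGal

-180.1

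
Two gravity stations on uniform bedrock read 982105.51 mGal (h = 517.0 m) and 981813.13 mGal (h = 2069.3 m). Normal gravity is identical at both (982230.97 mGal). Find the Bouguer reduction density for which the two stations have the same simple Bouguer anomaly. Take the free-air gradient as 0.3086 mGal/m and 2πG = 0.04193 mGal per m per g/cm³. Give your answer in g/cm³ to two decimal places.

2.87

Δg_obs = 981813.13 − 982105.51 = -292.38 mGal over Δh = 2069.3 − 517.0 = 1552.3 m
Equal Bouguer anomalies ⇒ Δg_obs + (0.3086 − 0.04193ρ)·Δh = 0
0.3086 − 0.04193ρ = −Δg_obs/Δh = 0.18835
ρ = (0.3086 − 0.18835) / 0.04193 = 2.87 g/cm³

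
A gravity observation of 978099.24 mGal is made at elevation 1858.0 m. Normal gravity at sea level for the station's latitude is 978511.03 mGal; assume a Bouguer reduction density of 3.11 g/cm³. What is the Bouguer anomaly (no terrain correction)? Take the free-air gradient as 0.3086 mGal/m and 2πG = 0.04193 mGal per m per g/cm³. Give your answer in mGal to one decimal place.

-80.7

Free-air correction = 0.3086 × 1858.0 = 573.38 mGal
Free-air anomaly = 978099.24 − 978511.03 + (573.38) = 161.59 mGal
Bouguer slab correction = 0.04193 × 3.11 × 1858.0 = 242.29 mGal
Simple Bouguer anomaly = 161.59 − (242.29) = -80.70 mGal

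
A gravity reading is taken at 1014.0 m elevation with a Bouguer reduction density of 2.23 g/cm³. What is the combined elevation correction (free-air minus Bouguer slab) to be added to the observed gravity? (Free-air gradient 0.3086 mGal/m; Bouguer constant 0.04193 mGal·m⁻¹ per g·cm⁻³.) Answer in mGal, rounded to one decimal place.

218.1

Combined gradient = 0.3086 − 0.04193 × 2.23 = 0.2150961 mGal/m
Combined elevation correction = 0.2150961 × 1014.0 = 218.1 mGal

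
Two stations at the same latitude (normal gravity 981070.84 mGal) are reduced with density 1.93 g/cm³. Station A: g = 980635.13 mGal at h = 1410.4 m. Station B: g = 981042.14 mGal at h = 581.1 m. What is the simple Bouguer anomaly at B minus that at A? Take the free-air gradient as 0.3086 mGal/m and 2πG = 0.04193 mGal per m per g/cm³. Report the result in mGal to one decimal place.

Δg_SB(A) = 980635.13 − 981070.84 + 0.3086×1410.4 − 0.04193×1.93×1410.4 = -114.60 mGal
Δg_SB(B) = 981042.14 − 981070.84 + 0.3086×581.1 − 0.04193×1.93×581.1 = 103.60 mGal
Difference = 103.60 − (-114.60) = 218.20 mGal

218.2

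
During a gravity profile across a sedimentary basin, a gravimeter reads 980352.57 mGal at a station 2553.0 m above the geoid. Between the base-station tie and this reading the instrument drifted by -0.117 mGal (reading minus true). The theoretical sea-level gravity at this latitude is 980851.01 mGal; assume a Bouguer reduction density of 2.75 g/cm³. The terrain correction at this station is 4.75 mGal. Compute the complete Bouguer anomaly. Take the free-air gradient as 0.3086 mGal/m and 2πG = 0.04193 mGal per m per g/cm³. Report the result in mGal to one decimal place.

Drift-corrected reading = 980352.57 − (-0.117) = 980352.687 mGal
Free-air correction = 0.3086 × 2553.0 = 787.86 mGal
Free-air anomaly = 980352.687 − 980851.01 + (787.86) = 289.537 mGal
Bouguer slab correction = 0.04193 × 2.75 × 2553.0 = 294.38 mGal
Simple Bouguer anomaly = 289.537 − (294.38) = -4.843 mGal
Complete Bouguer anomaly = -4.843 + 4.75 = -0.093 mGal

-0.1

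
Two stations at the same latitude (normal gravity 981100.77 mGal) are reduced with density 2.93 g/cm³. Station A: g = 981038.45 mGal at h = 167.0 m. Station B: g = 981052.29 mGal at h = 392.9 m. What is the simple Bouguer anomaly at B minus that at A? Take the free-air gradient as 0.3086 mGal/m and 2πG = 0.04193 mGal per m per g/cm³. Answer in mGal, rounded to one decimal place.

Δg_SB(A) = 981038.45 − 981100.77 + 0.3086×167.0 − 0.04193×2.93×167.0 = -31.30 mGal
Δg_SB(B) = 981052.29 − 981100.77 + 0.3086×392.9 − 0.04193×2.93×392.9 = 24.50 mGal
Difference = 24.50 − (-31.30) = 55.80 mGal

55.8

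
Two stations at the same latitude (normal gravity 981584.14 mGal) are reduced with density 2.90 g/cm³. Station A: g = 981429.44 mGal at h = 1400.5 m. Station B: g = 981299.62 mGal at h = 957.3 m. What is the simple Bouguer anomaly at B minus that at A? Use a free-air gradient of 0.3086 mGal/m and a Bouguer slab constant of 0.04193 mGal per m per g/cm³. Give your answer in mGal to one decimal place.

Δg_SB(A) = 981429.44 − 981584.14 + 0.3086×1400.5 − 0.04193×2.90×1400.5 = 107.20 mGal
Δg_SB(B) = 981299.62 − 981584.14 + 0.3086×957.3 − 0.04193×2.90×957.3 = -105.50 mGal
Difference = -105.50 − (107.20) = -212.70 mGal

-212.7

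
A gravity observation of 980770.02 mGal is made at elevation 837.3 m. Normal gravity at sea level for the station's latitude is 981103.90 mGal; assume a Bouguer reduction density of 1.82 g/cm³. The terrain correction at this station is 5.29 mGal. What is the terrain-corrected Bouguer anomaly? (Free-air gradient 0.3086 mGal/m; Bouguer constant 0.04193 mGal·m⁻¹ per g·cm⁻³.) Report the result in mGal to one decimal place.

Free-air correction = 0.3086 × 837.3 = 258.39 mGal
Free-air anomaly = 980770.02 − 981103.90 + (258.39) = -75.49 mGal
Bouguer slab correction = 0.04193 × 1.82 × 837.3 = 63.90 mGal
Simple Bouguer anomaly = -75.49 − (63.90) = -139.39 mGal
Complete Bouguer anomaly = -139.39 + 5.29 = -134.10 mGal

-134.1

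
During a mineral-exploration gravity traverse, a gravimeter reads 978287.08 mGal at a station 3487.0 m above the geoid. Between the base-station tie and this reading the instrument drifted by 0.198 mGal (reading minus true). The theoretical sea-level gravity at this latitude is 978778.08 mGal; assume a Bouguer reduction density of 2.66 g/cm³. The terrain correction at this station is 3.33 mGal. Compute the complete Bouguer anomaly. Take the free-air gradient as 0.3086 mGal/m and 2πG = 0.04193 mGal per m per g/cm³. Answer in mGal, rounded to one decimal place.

199.3

Drift-corrected reading = 978287.08 − (0.198) = 978286.882 mGal
Free-air correction = 0.3086 × 3487.0 = 1076.09 mGal
Free-air anomaly = 978286.882 − 978778.08 + (1076.09) = 584.892 mGal
Bouguer slab correction = 0.04193 × 2.66 × 3487.0 = 388.92 mGal
Simple Bouguer anomaly = 584.892 − (388.92) = 195.972 mGal
Complete Bouguer anomaly = 195.972 + 3.33 = 199.302 mGal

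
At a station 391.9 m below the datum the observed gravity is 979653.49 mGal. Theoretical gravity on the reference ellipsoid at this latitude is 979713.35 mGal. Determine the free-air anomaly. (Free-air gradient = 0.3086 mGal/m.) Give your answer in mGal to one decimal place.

Free-air correction = 0.3086 × -391.9 = -120.94 mGal
Free-air anomaly = 979653.49 − 979713.35 + (-120.94) = -180.80 mGal

-180.8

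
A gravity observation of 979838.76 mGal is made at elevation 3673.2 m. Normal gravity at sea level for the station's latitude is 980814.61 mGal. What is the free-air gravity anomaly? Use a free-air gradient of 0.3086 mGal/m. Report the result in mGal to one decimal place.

157.7

Free-air correction = 0.3086 × 3673.2 = 1133.55 mGal
Free-air anomaly = 979838.76 − 980814.61 + (1133.55) = 157.70 mGal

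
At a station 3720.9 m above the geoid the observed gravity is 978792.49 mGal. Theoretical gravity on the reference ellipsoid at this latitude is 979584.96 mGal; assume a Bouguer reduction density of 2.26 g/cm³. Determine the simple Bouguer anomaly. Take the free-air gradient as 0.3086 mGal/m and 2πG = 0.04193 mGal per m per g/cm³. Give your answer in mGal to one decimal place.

3.2

Free-air correction = 0.3086 × 3720.9 = 1148.27 mGal
Free-air anomaly = 978792.49 − 979584.96 + (1148.27) = 355.80 mGal
Bouguer slab correction = 0.04193 × 2.26 × 3720.9 = 352.60 mGal
Simple Bouguer anomaly = 355.80 − (352.60) = 3.20 mGal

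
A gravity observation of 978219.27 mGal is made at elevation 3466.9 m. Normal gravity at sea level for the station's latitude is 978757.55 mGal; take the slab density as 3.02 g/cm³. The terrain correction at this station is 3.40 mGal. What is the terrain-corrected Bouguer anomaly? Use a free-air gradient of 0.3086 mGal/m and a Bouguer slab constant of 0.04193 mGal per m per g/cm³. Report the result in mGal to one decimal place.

Free-air correction = 0.3086 × 3466.9 = 1069.89 mGal
Free-air anomaly = 978219.27 − 978757.55 + (1069.89) = 531.61 mGal
Bouguer slab correction = 0.04193 × 3.02 × 3466.9 = 439.01 mGal
Simple Bouguer anomaly = 531.61 − (439.01) = 92.60 mGal
Complete Bouguer anomaly = 92.60 + 3.40 = 96.00 mGal

96.0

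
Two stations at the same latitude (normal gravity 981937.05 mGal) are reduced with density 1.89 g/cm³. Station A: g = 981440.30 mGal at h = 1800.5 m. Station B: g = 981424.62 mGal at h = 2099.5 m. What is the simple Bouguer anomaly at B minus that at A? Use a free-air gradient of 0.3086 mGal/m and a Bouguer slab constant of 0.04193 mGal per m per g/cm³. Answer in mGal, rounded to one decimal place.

Δg_SB(A) = 981440.30 − 981937.05 + 0.3086×1800.5 − 0.04193×1.89×1800.5 = -83.80 mGal
Δg_SB(B) = 981424.62 − 981937.05 + 0.3086×2099.5 − 0.04193×1.89×2099.5 = -30.90 mGal
Difference = -30.90 − (-83.80) = 52.90 mGal

52.9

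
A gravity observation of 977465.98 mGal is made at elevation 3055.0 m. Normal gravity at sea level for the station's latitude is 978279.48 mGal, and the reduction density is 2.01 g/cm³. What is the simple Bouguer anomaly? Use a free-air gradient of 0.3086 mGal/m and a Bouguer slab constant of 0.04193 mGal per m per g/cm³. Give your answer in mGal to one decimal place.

-128.2

Free-air correction = 0.3086 × 3055.0 = 942.77 mGal
Free-air anomaly = 977465.98 − 978279.48 + (942.77) = 129.27 mGal
Bouguer slab correction = 0.04193 × 2.01 × 3055.0 = 257.47 mGal
Simple Bouguer anomaly = 129.27 − (257.47) = -128.20 mGal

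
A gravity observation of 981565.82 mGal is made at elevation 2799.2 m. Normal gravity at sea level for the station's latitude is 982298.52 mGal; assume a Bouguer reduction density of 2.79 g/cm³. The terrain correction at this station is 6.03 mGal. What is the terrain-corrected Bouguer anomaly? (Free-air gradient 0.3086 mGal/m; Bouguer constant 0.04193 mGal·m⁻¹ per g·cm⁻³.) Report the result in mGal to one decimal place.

-190.3

Free-air correction = 0.3086 × 2799.2 = 863.83 mGal
Free-air anomaly = 981565.82 − 982298.52 + (863.83) = 131.13 mGal
Bouguer slab correction = 0.04193 × 2.79 × 2799.2 = 327.46 mGal
Simple Bouguer anomaly = 131.13 − (327.46) = -196.33 mGal
Complete Bouguer anomaly = -196.33 + 6.03 = -190.30 mGal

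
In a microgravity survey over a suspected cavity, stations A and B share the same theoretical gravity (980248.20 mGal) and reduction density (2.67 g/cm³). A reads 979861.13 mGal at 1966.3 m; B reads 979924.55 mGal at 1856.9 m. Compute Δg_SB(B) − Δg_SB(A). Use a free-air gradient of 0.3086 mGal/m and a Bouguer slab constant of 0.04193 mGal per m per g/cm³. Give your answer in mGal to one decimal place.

Δg_SB(A) = 979861.13 − 980248.20 + 0.3086×1966.3 − 0.04193×2.67×1966.3 = -0.40 mGal
Δg_SB(B) = 979924.55 − 980248.20 + 0.3086×1856.9 − 0.04193×2.67×1856.9 = 41.50 mGal
Difference = 41.50 − (-0.40) = 41.90 mGal

41.9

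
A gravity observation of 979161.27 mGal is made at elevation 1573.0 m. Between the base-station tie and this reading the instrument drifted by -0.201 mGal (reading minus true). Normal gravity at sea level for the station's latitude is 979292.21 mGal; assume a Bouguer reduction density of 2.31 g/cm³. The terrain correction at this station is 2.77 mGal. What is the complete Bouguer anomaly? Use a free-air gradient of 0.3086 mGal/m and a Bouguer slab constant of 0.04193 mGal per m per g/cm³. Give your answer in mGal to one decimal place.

Drift-corrected reading = 979161.27 − (-0.201) = 979161.471 mGal
Free-air correction = 0.3086 × 1573.0 = 485.43 mGal
Free-air anomaly = 979161.471 − 979292.21 + (485.43) = 354.691 mGal
Bouguer slab correction = 0.04193 × 2.31 × 1573.0 = 152.36 mGal
Simple Bouguer anomaly = 354.691 − (152.36) = 202.331 mGal
Complete Bouguer anomaly = 202.331 + 2.77 = 205.101 mGal

205.1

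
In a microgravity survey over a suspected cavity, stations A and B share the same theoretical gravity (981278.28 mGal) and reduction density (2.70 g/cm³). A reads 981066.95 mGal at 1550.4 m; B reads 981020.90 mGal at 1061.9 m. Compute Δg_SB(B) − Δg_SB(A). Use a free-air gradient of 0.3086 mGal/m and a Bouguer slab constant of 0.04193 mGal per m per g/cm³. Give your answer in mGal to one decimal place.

Δg_SB(A) = 981066.95 − 981278.28 + 0.3086×1550.4 − 0.04193×2.70×1550.4 = 91.60 mGal
Δg_SB(B) = 981020.90 − 981278.28 + 0.3086×1061.9 − 0.04193×2.70×1061.9 = -49.90 mGal
Difference = -49.90 − (91.60) = -141.50 mGal

-141.5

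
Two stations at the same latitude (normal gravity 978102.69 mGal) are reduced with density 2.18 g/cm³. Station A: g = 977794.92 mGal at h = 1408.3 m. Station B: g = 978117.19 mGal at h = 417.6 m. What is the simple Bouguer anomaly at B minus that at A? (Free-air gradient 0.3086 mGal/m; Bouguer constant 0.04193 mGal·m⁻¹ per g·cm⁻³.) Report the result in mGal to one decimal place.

107.1

Δg_SB(A) = 977794.92 − 978102.69 + 0.3086×1408.3 − 0.04193×2.18×1408.3 = -1.90 mGal
Δg_SB(B) = 978117.19 − 978102.69 + 0.3086×417.6 − 0.04193×2.18×417.6 = 105.20 mGal
Difference = 105.20 − (-1.90) = 107.10 mGal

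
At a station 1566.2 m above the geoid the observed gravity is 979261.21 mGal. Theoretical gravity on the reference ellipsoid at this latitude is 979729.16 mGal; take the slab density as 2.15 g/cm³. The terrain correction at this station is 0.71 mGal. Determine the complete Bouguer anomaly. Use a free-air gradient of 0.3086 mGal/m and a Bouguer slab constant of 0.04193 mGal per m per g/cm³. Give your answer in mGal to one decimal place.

Free-air correction = 0.3086 × 1566.2 = 483.33 mGal
Free-air anomaly = 979261.21 − 979729.16 + (483.33) = 15.38 mGal
Bouguer slab correction = 0.04193 × 2.15 × 1566.2 = 141.19 mGal
Simple Bouguer anomaly = 15.38 − (141.19) = -125.81 mGal
Complete Bouguer anomaly = -125.81 + 0.71 = -125.10 mGal

-125.1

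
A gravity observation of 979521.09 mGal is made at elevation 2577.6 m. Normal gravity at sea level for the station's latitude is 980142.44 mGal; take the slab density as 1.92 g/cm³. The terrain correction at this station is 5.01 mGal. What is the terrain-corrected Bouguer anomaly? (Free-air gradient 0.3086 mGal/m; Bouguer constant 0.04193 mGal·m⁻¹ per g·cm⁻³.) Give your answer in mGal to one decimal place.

Free-air correction = 0.3086 × 2577.6 = 795.45 mGal
Free-air anomaly = 979521.09 − 980142.44 + (795.45) = 174.10 mGal
Bouguer slab correction = 0.04193 × 1.92 × 2577.6 = 207.51 mGal
Simple Bouguer anomaly = 174.10 − (207.51) = -33.41 mGal
Complete Bouguer anomaly = -33.41 + 5.01 = -28.40 mGal

-28.4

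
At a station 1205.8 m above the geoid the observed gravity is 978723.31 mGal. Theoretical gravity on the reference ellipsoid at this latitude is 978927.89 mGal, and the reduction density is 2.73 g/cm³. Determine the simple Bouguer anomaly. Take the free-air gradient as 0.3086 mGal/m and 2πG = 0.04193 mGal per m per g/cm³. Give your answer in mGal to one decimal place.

29.5

Free-air correction = 0.3086 × 1205.8 = 372.11 mGal
Free-air anomaly = 978723.31 − 978927.89 + (372.11) = 167.53 mGal
Bouguer slab correction = 0.04193 × 2.73 × 1205.8 = 138.03 mGal
Simple Bouguer anomaly = 167.53 − (138.03) = 29.50 mGal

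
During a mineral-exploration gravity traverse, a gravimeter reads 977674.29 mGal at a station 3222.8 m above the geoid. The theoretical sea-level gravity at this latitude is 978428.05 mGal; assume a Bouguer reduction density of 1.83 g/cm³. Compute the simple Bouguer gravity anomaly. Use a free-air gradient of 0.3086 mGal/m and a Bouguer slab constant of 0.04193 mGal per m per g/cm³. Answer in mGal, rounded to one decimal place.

-6.5

Free-air correction = 0.3086 × 3222.8 = 994.56 mGal
Free-air anomaly = 977674.29 − 978428.05 + (994.56) = 240.80 mGal
Bouguer slab correction = 0.04193 × 1.83 × 3222.8 = 247.29 mGal
Simple Bouguer anomaly = 240.80 − (247.29) = -6.49 mGal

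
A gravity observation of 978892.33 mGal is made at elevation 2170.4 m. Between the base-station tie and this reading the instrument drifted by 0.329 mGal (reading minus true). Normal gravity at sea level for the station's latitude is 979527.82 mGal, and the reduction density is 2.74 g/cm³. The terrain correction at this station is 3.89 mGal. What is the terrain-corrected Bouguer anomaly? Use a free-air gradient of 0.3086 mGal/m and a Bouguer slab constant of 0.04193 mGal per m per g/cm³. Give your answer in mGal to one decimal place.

-211.5

Drift-corrected reading = 978892.33 − (0.329) = 978892.001 mGal
Free-air correction = 0.3086 × 2170.4 = 669.79 mGal
Free-air anomaly = 978892.001 − 979527.82 + (669.79) = 33.971 mGal
Bouguer slab correction = 0.04193 × 2.74 × 2170.4 = 249.35 mGal
Simple Bouguer anomaly = 33.971 − (249.35) = -215.379 mGal
Complete Bouguer anomaly = -215.379 + 3.89 = -211.489 mGal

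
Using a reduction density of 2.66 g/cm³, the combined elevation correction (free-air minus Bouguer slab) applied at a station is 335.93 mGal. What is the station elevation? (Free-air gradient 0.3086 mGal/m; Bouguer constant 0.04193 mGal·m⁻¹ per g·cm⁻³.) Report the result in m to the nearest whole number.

1705

Combined gradient = 0.3086 − 0.04193 × 2.66 = 0.1970662 mGal/m
h = 335.93 / 0.1970662 = 1704.66 m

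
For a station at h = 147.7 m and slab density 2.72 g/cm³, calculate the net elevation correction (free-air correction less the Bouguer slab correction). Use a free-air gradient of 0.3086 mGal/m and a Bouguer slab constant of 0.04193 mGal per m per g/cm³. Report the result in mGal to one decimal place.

Combined gradient = 0.3086 − 0.04193 × 2.72 = 0.1945504 mGal/m
Combined elevation correction = 0.1945504 × 147.7 = 28.7 mGal

28.7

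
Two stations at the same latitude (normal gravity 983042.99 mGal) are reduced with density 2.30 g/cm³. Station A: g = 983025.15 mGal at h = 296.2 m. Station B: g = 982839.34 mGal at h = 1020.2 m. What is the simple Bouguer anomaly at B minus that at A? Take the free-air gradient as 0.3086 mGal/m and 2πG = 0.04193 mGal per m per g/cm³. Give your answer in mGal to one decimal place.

Δg_SB(A) = 983025.15 − 983042.99 + 0.3086×296.2 − 0.04193×2.30×296.2 = 45.00 mGal
Δg_SB(B) = 982839.34 − 983042.99 + 0.3086×1020.2 − 0.04193×2.30×1020.2 = 12.80 mGal
Difference = 12.80 − (45.00) = -32.20 mGal

-32.2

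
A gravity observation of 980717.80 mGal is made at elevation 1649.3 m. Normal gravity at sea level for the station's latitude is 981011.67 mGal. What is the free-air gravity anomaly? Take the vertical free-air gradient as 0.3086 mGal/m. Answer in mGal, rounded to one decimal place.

Free-air correction = 0.3086 × 1649.3 = 508.97 mGal
Free-air anomaly = 980717.80 − 981011.67 + (508.97) = 215.10 mGal

215.1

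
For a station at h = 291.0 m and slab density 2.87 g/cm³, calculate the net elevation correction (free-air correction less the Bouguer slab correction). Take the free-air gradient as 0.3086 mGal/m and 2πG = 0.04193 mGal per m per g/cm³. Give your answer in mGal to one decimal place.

54.8

Combined gradient = 0.3086 − 0.04193 × 2.87 = 0.1882609 mGal/m
Combined elevation correction = 0.1882609 × 291.0 = 54.8 mGal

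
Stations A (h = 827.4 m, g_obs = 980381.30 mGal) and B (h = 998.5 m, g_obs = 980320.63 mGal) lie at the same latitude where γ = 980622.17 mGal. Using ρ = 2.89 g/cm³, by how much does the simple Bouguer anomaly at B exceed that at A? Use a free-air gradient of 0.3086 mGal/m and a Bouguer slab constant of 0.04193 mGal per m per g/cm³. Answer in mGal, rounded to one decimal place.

-28.6

Δg_SB(A) = 980381.30 − 980622.17 + 0.3086×827.4 − 0.04193×2.89×827.4 = -85.80 mGal
Δg_SB(B) = 980320.63 − 980622.17 + 0.3086×998.5 − 0.04193×2.89×998.5 = -114.40 mGal
Difference = -114.40 − (-85.80) = -28.60 mGal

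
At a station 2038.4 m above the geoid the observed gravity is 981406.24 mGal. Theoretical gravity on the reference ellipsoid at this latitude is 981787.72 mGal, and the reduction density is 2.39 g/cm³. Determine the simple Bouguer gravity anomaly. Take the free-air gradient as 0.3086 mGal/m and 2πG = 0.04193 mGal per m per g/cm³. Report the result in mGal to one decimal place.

Free-air correction = 0.3086 × 2038.4 = 629.05 mGal
Free-air anomaly = 981406.24 − 981787.72 + (629.05) = 247.57 mGal
Bouguer slab correction = 0.04193 × 2.39 × 2038.4 = 204.27 mGal
Simple Bouguer anomaly = 247.57 − (204.27) = 43.30 mGal

43.3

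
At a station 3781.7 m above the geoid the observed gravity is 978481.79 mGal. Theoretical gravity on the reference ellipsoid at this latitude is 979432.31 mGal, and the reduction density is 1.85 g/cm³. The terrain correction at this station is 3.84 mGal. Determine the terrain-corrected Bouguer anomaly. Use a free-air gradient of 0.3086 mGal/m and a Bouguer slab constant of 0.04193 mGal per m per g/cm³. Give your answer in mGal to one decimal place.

Free-air correction = 0.3086 × 3781.7 = 1167.03 mGal
Free-air anomaly = 978481.79 − 979432.31 + (1167.03) = 216.51 mGal
Bouguer slab correction = 0.04193 × 1.85 × 3781.7 = 293.35 mGal
Simple Bouguer anomaly = 216.51 − (293.35) = -76.84 mGal
Complete Bouguer anomaly = -76.84 + 3.84 = -73.00 mGal

-73.0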